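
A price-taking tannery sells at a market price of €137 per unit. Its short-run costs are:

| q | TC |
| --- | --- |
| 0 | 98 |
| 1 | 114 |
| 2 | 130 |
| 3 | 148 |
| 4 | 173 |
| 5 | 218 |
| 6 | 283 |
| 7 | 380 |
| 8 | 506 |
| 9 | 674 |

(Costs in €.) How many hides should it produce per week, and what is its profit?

q = 8; profit = €590

Profit at each row (π = 137q − TC): q=0: -98; q=1: 23; q=2: 144; q=3: 263; q=4: 375; q=5: 467; q=6: 539; q=7: 579; q=8: 590; q=9: 559.
Profit is maximized at q = 8. AVC there is 408/8 = €51 ≤ P, so producing beats shutting down (which would give -€98).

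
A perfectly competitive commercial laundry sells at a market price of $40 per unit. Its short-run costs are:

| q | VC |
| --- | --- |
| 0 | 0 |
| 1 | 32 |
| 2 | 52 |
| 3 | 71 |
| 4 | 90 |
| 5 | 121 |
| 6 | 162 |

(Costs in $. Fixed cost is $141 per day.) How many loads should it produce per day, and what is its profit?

Profit at each row (π = 40q − TC): q=0: -141; q=1: -133; q=2: -113; q=3: -92; q=4: -71; q=5: -62; q=6: -63.
Profit is maximized at q = 5. AVC there is 121/5 = $24.20 ≤ P, so producing beats shutting down (which would give -$141).

q = 5; profit = -$62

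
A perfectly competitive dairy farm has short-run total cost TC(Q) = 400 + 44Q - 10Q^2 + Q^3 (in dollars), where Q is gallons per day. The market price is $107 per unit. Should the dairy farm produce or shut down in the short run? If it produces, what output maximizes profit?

Strip out fixed cost: VC = 44Q - 10Q^2 + Q^3. Then AVC = 44 - 10Q + Q^2 and MC = 44 - 20Q + 3Q^2.
AVC hits its minimum where MC = AVC, at Q = 5, giving min AVC = 44 - 10·5 + 5^2 = $19.
Because $107 ≥ $19, revenue can cover variable cost; the firm operates.
Solving P = MC: -63 - 20Q + 3Q^2 = 0 ⇒ Q = -7/3 or 9. On the upward-sloping branch, Q* = 9.
Check: AVC at Q = 9 is $35 ≤ P, so revenue covers variable cost.
Profit = P·Q − TC = 107·9 − 715 = $248.

Produce at Q = 9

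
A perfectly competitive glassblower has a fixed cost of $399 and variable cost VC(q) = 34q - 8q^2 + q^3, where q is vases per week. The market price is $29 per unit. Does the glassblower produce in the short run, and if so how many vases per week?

From TC, MC = TC'(q) = 34 - 16q + 3q^2 and AVC = VC/q = 34 - 8q + q^2.
AVC hits its minimum where MC = AVC, at q = 4, giving min AVC = 34 - 8·4 + 4^2 = $18.
P = $29 exceeds min AVC = $18, so the firm stays open.
Set P = MC: 29 = 34 - 16q + 3q^2 → 5 - 16q + 3q^2 = 0. The roots are q = 1/3 and q = 5; the profit-maximizing output is on the rising part of MC, so q* = 5.
Check: AVC at q = 5 is $19 ≤ P, so revenue covers variable cost.
Profit = P·q − TC = 29·5 − 494 = -$349, a loss, but smaller than the $399 fixed cost the firm would lose by shutting down.

Produce at q = 5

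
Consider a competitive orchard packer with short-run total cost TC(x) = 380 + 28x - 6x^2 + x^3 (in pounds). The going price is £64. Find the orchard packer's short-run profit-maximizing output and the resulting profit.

AVC = 28 - 6x + x^2; min AVC = £19 at x = 3. Since P = £64 ≥ min AVC, the firm produces.
With MC = 28 - 12x + 3x^2, P = MC on the upward-sloping part at x* = 6.
TR = 64·6 = 384. TC = 380 + 168 = 548. Profit = 384 − 548 = -£164.
By producing, the firm covers all variable cost plus £216 of fixed cost; shutting down would lose the full £380.

Profit = -£164 at x = 6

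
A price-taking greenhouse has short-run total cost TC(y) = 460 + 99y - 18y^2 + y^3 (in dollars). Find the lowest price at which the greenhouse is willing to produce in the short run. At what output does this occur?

The firm shuts down when price falls below the minimum of average variable cost. AVC = VC/y = 99 - 18y + y^2.
At the minimum of AVC, MC = AVC. MC = 99 - 36y + 3y^2; setting MC = AVC gives 2y^2 - 18y = 0, so y = 9. min AVC = 18.
For P < $18 the firm produces nothing.

$18 per unit, at y = 9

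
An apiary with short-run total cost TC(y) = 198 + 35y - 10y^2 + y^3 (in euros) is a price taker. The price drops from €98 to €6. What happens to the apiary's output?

AVC = 35 - 10y + y^2, minimized at y = 5 where min AVC = €10. MC = 35 - 20y + 3y^2.
With P = €98 above the shutdown price, P = MC gives y = 9.
At P = €6 < min AVC = €10, price no longer covers variable cost at any output, so the firm shuts down: y = 0.

Output falls from 9 to 0 (the firm shuts down)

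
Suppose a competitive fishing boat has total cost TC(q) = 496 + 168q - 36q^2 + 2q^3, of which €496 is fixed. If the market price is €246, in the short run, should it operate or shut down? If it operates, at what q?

From TC, MC = TC'(q) = 168 - 72q + 6q^2 and AVC = VC/q = 168 - 36q + 2q^2.
The AVC parabola has its vertex at q = 36/4 = 9, where AVC = 168 - 36·9 + 2·9^2 = €6.
P = €246 exceeds min AVC = €6, so the firm stays open.
Solving P = MC: -78 - 72q + 6q^2 = 0 ⇒ q = -1 or 13. On the upward-sloping branch, q* = 13.
Check: AVC at q = 13 is €38 ≤ P, so revenue covers variable cost.
Profit = P·q − TC = 246·13 − 990 = €2208.

Produce at q = 13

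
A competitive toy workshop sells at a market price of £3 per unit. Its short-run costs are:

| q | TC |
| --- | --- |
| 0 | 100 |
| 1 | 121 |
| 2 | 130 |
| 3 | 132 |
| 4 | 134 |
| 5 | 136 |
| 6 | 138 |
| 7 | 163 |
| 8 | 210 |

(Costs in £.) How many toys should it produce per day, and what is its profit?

q = 0 (shut down); profit = -£100

Compute π = P·q − TC at each output: q=0: -100; q=1: -118; q=2: -124; q=3: -123; q=4: -122; q=5: -121; q=6: -120; q=7: -142; q=8: -186.
Profit is highest at q = 0. Equivalently, the lowest AVC in the table is 38/6 ≈ £6.33 at q = 6, and P = £3 falls below it — price never covers variable cost, so the firm shuts down and loses only its fixed cost.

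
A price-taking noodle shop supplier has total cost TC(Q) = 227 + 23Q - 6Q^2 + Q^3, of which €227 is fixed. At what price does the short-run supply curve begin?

The firm shuts down when price falls below the minimum of average variable cost. AVC = VC/Q = 23 - 6Q + Q^2.
At the minimum of AVC, MC = AVC. MC = 23 - 12Q + 3Q^2; setting MC = AVC gives 2Q^2 - 6Q = 0, so Q = 3. min AVC = 14.
For P < €14 the firm produces nothing.

€14 per unit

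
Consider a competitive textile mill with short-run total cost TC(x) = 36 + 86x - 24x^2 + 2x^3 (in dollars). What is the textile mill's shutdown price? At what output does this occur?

$14 per unit, at x = 6

Short-run supply begins at min AVC. From VC = 86x - 24x^2 + 2x^3, AVC = 86 - 24x + 2x^2.
dAVC/dx = -24 + 4x = 0 gives x = 6. min AVC = 86 - 24·6 + 2·6^2 = 14.
So the shutdown price is $14.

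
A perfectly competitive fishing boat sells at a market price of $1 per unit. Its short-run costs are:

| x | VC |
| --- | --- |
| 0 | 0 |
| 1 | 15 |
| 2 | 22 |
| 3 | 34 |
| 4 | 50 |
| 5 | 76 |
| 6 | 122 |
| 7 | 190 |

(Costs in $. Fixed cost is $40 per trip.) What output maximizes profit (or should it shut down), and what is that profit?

x = 0 (shut down); profit = -$40

Compute π = P·x − TC at each output: x=0: -40; x=1: -54; x=2: -60; x=3: -71; x=4: -86; x=5: -111; x=6: -156; x=7: -223.
Profit is highest at x = 0. Equivalently, the lowest AVC in the table is 22/2 ≈ $11 at x = 2, and P = $1 falls below it — price never covers variable cost, so the firm shuts down and loses only its fixed cost.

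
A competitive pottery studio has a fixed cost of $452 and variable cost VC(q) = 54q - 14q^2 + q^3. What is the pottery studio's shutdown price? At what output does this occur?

$5 per unit, at q = 7

Short-run supply begins at min AVC. From VC = 54q - 14q^2 + q^3, AVC = 54 - 14q + q^2.
At the minimum of AVC, MC = AVC. MC = 54 - 28q + 3q^2; setting MC = AVC gives 2q^2 - 14q = 0, so q = 7. min AVC = 5.
So the shutdown price is $5.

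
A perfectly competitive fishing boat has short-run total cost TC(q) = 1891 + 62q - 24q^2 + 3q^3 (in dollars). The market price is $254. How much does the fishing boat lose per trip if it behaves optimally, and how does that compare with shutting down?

Profit = -$355 at q = 8

AVC = 62 - 24q + 3q^2; min AVC = $14 at q = 4. Since P = $254 ≥ min AVC, the firm produces.
With MC = 62 - 48q + 9q^2, P = MC on the upward-sloping part at q* = 8.
TR = 254·8 = 2032. TC = 1891 + 496 = 2387. Profit = 2032 − 2387 = -$355.
Shutting down would mean losing the fixed cost of $1891, so operating at a loss of $355 is better by $1536.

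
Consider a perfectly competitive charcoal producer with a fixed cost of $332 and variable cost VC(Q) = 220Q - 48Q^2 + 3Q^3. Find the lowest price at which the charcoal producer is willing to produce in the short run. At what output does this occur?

The shutdown price is the minimum of AVC. VC = 220Q - 48Q^2 + 3Q^3, so AVC = 220 - 48Q + 3Q^2.
At the minimum of AVC, MC = AVC. MC = 220 - 96Q + 9Q^2; setting MC = AVC gives 6Q^2 - 48Q = 0, so Q = 8. min AVC = 28.
For P < $28 the firm produces nothing.

$28 per unit, at Q = 8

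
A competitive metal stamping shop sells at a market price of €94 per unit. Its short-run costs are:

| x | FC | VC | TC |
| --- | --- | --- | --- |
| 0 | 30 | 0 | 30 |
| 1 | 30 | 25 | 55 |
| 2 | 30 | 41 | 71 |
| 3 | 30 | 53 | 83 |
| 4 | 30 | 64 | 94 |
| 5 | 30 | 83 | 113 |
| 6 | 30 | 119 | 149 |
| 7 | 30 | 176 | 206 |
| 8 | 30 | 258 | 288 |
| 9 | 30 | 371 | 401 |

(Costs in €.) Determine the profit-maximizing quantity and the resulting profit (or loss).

Compute π = P·x − TC at each output: x=0: -30; x=1: 39; x=2: 117; x=3: 199; x=4: 282; x=5: 357; x=6: 415; x=7: 452; x=8: 464; x=9: 445.
Profit is maximized at x = 8. AVC there is 258/8 = €32.25 ≤ P, so producing beats shutting down (which would give -€30).

x = 8; profit = €464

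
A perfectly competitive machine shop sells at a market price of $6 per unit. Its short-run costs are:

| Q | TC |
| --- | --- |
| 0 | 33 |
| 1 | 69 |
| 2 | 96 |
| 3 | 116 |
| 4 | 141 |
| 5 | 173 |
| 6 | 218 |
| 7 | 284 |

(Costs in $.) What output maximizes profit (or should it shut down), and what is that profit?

Q = 0 (shut down); profit = -$33

Tabulate TR − TC: Q=0: -33; Q=1: -63; Q=2: -84; Q=3: -98; Q=4: -117; Q=5: -143; Q=6: -182; Q=7: -242.
Profit is highest at Q = 0. Equivalently, the lowest AVC in the table is 108/4 ≈ $27 at Q = 4, and P = $6 falls below it — price never covers variable cost, so the firm shuts down and loses only its fixed cost.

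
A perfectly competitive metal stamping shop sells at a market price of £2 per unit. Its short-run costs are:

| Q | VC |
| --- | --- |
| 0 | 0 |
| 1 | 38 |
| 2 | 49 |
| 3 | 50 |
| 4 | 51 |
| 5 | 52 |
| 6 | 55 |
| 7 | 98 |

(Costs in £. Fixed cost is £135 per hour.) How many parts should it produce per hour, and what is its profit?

Q = 0 (shut down); profit = -£135

Tabulate TR − TC: Q=0: -135; Q=1: -171; Q=2: -180; Q=3: -179; Q=4: -178; Q=5: -177; Q=6: -178; Q=7: -219.
Profit is highest at Q = 0. Equivalently, the lowest AVC in the table is 55/6 ≈ £9.17 at Q = 6, and P = £2 falls below it — price never covers variable cost, so the firm shuts down and loses only its fixed cost.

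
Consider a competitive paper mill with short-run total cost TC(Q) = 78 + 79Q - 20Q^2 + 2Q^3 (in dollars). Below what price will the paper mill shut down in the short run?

$29 per unit

Short-run supply begins at min AVC. From VC = 79Q - 20Q^2 + 2Q^3, AVC = 79 - 20Q + 2Q^2.
At the minimum of AVC, MC = AVC. MC = 79 - 40Q + 6Q^2; setting MC = AVC gives 4Q^2 - 20Q = 0, so Q = 5. min AVC = 29.
For P < $29 the firm produces nothing.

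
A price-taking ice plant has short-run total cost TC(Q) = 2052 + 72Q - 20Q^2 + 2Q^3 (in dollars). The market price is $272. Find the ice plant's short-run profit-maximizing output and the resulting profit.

Profit = -$52 at Q = 10

AVC = 72 - 20Q + 2Q^2 has its minimum $22 at Q = 5; price $272 clears that bar, so the firm operates.
MC = 72 - 40Q + 6Q^2. Setting P = MC and taking the root on the rising branch gives Q* = 10.
TR = 272·10 = 2720. TC = 2052 + 720 = 2772. Profit = 2720 − 2772 = -$52.
By producing, the firm covers all variable cost plus $2000 of fixed cost; shutting down would lose the full $2052.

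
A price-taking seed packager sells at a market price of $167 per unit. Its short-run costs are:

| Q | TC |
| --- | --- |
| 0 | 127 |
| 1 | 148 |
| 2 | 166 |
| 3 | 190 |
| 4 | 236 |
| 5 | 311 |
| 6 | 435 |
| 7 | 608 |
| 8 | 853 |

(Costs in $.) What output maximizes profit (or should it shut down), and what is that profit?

Q = 6; profit = $567

Compute π = P·Q − TC at each output: Q=0: -127; Q=1: 19; Q=2: 168; Q=3: 311; Q=4: 432; Q=5: 524; Q=6: 567; Q=7: 561; Q=8: 483.
Profit is maximized at Q = 6. AVC there is 308/6 = $51.33 ≤ P, so producing beats shutting down (which would give -$127).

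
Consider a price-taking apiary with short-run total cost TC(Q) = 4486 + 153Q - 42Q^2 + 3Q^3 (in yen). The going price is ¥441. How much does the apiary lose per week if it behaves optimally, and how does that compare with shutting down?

AVC = 153 - 42Q + 3Q^2; min AVC = ¥6 at Q = 7. Since P = ¥441 ≥ min AVC, the firm produces.
With MC = 153 - 84Q + 9Q^2, P = MC on the upward-sloping part at Q* = 12.
TR = 441·12 = 5292. TC = 4486 + 972 = 5458. Profit = 5292 − 5458 = -¥166.
Shutting down would mean losing the fixed cost of ¥4486, so operating at a loss of ¥166 is better by ¥4320.

Profit = -¥166 at Q = 12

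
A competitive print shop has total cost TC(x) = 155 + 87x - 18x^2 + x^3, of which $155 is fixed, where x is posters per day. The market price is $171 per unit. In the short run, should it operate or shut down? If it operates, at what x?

From TC, MC = TC'(x) = 87 - 36x + 3x^2 and AVC = VC/x = 87 - 18x + x^2.
AVC hits its minimum where MC = AVC, at x = 9, giving min AVC = 87 - 18·9 + 9^2 = $6.
Because $171 ≥ $6, revenue can cover variable cost; the firm operates.
P = MC gives -84 - 36x + 3x^2 = 0, with roots -2 and 14. Take the larger (rising MC): x* = 14.
Check: AVC at x = 14 is $31 ≤ P, so revenue covers variable cost.
Profit = P·x − TC = 171·14 − 589 = $1805.

Produce at x = 14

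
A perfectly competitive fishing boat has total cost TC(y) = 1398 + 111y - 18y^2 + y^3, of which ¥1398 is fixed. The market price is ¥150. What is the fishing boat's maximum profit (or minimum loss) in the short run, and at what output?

Profit = -¥46 at y = 13

AVC = 111 - 18y + y^2; min AVC = ¥30 at y = 9. Since P = ¥150 ≥ min AVC, the firm produces.
MC = 111 - 36y + 3y^2. Setting P = MC and taking the root on the rising branch gives y* = 13.
TR = 150·13 = 1950. TC = 1398 + 598 = 1996. Profit = 1950 − 1996 = -¥46.
That loss of ¥46 beats the ¥1398 the firm would lose by shutting down; producing recovers ¥1352 of fixed cost.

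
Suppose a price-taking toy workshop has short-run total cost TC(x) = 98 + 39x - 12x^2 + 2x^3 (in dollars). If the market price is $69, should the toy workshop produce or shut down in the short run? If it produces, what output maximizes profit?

Produce at x = 5

From TC, MC = TC'(x) = 39 - 24x + 6x^2 and AVC = VC/x = 39 - 12x + 2x^2.
AVC hits its minimum where MC = AVC, at x = 3, giving min AVC = 39 - 12·3 + 2·3^2 = $21.
Since P = $69 ≥ min AVC = $21, price covers variable cost and the firm should produce.
Set P = MC: 69 = 39 - 24x + 6x^2 → -30 - 24x + 6x^2 = 0. The roots are x = -1 and x = 5; the profit-maximizing output is on the rising part of MC, so x* = 5.
Check: AVC at x = 5 is $29 ≤ P, so revenue covers variable cost.
Profit = P·x − TC = 69·5 − 243 = $102.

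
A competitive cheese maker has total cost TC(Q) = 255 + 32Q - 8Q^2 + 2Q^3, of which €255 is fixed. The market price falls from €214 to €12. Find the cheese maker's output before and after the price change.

Output falls from 7 to 0 (the firm shuts down)

MC = 32 - 16Q + 6Q^2; the shutdown threshold is min AVC = €24 (at Q = 2).
With P = €214 above the shutdown price, P = MC gives Q = 7.
At P = €12 < min AVC = €24, price no longer covers variable cost at any output, so the firm shuts down: Q = 0.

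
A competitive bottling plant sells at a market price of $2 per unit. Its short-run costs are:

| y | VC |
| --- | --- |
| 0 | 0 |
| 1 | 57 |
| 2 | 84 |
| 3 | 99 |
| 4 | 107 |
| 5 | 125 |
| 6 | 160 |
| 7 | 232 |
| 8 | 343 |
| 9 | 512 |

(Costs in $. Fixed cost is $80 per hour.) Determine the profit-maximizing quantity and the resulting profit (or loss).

y = 0 (shut down); profit = -$80

Tabulate TR − TC: y=0: -80; y=1: -135; y=2: -160; y=3: -173; y=4: -179; y=5: -195; y=6: -228; y=7: -298; y=8: -407; y=9: -574.
Profit is highest at y = 0. Equivalently, the lowest AVC in the table is 125/5 ≈ $25 at y = 5, and P = $2 falls below it — price never covers variable cost, so the firm shuts down and loses only its fixed cost.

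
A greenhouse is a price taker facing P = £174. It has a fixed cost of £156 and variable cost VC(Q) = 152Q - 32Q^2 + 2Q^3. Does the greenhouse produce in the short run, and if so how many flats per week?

From TC, MC = TC'(Q) = 152 - 64Q + 6Q^2 and AVC = VC/Q = 152 - 32Q + 2Q^2.
AVC hits its minimum where MC = AVC, at Q = 8, giving min AVC = 152 - 32·8 + 2·8^2 = £24.
Since P = £174 ≥ min AVC = £24, price covers variable cost and the firm should produce.
Set P = MC: 174 = 152 - 64Q + 6Q^2 → -22 - 64Q + 6Q^2 = 0. The roots are Q = -1/3 and Q = 11; the profit-maximizing output is on the rising part of MC, so Q* = 11.
Check: AVC at Q = 11 is £42 ≤ P, so revenue covers variable cost.
Profit = P·Q − TC = 174·11 − 618 = £1296.

Produce at Q = 11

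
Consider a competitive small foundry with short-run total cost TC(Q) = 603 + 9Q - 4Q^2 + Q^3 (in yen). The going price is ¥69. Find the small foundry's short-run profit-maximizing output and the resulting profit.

Profit = -¥315 at Q = 6

AVC = 9 - 4Q + Q^2 has its minimum ¥5 at Q = 2; price ¥69 clears that bar, so the firm operates.
With MC = 9 - 8Q + 3Q^2, P = MC on the upward-sloping part at Q* = 6.
TR = 69·6 = 414. TC = 603 + 126 = 729. Profit = 414 − 729 = -¥315.
By producing, the firm covers all variable cost plus ¥288 of fixed cost; shutting down would lose the full ¥603.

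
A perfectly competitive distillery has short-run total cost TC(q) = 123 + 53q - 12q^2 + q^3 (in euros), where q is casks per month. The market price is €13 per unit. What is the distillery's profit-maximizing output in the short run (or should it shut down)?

Strip out fixed cost: VC = 53q - 12q^2 + q^3. Then AVC = 53 - 12q + q^2 and MC = 53 - 24q + 3q^2.
AVC is minimized where dAVC/dq = -12 + 2q = 0, at q = 6; min AVC = 53 - 12·6 + 6^2 = €17.
Since P = €13 < min AVC = €17, price fails to cover variable cost at any output.
Best response: produce nothing and absorb the €123 fixed cost.

Shut down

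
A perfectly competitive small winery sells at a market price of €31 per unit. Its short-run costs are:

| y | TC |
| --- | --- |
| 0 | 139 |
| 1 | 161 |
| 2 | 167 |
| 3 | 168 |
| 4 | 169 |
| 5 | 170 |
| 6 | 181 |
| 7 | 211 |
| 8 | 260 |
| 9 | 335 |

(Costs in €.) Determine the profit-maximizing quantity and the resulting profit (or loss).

Compute π = P·y − TC at each output: y=0: -139; y=1: -130; y=2: -105; y=3: -75; y=4: -45; y=5: -15; y=6: 5; y=7: 6; y=8: -12; y=9: -56.
Profit is maximized at y = 7. AVC there is 72/7 = €10.29 ≤ P, so producing beats shutting down (which would give -€139).

y = 7; profit = €6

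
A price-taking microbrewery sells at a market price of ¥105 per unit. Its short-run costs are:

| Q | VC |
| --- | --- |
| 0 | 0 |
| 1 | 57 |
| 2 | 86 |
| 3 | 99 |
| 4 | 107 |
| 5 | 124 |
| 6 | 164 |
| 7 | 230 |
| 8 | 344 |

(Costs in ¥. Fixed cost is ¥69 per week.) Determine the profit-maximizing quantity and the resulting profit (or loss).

Compute π = P·Q − TC at each output: Q=0: -69; Q=1: -21; Q=2: 55; Q=3: 147; Q=4: 244; Q=5: 332; Q=6: 397; Q=7: 436; Q=8: 427.
Profit is maximized at Q = 7. AVC there is 230/7 = ¥32.86 ≤ P, so producing beats shutting down (which would give -¥69).

Q = 7; profit = ¥436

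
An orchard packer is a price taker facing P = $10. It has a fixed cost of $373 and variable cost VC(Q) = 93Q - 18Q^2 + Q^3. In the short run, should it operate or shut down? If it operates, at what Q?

Shut down

From TC, MC = TC'(Q) = 93 - 36Q + 3Q^2 and AVC = VC/Q = 93 - 18Q + Q^2.
The AVC parabola has its vertex at Q = 18/2 = 9, where AVC = 93 - 18·9 + 9^2 = $12.
Since P = $10 < min AVC = $12, price fails to cover variable cost at any output.
The firm minimizes its loss by shutting down and losing only its fixed cost of $373.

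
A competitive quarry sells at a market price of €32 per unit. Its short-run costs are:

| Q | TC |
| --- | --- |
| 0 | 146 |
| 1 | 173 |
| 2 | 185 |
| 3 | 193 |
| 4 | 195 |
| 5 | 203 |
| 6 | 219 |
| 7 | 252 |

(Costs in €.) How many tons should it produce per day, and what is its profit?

Q = 6; profit = -€27

Profit at each row (π = 32Q − TC): Q=0: -146; Q=1: -141; Q=2: -121; Q=3: -97; Q=4: -67; Q=5: -43; Q=6: -27; Q=7: -28.
Profit is maximized at Q = 6. AVC there is 73/6 = €12.17 ≤ P, so producing beats shutting down (which would give -€146).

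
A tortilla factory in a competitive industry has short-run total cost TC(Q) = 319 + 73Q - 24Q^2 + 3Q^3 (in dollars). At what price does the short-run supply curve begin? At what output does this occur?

$25 per unit, at Q = 4

The shutdown price is the minimum of AVC. VC = 73Q - 24Q^2 + 3Q^3, so AVC = 73 - 24Q + 3Q^2.
dAVC/dQ = -24 + 6Q = 0 gives Q = 4. min AVC = 73 - 24·4 + 3·4^2 = 25.
So the shutdown price is $25.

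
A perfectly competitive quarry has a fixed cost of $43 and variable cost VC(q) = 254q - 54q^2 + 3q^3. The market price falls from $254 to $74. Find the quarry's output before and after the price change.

Output falls from 12 to 10

MC = 254 - 108q + 9q^2; the shutdown threshold is min AVC = $11 (at q = 9).
With P = $254 above the shutdown price, P = MC gives q = 12.
At P = $74 ≥ min AVC, set P = MC: q = 10. The firm stays open but cuts output.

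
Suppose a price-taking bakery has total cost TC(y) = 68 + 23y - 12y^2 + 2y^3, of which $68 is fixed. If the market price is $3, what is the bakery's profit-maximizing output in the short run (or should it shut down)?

Variable cost is VC = 23y - 12y^2 + 2y^3, so AVC = VC/y = 23 - 12y + 2y^2 and MC = dTC/dy = 23 - 24y + 6y^2.
AVC hits its minimum where MC = AVC, at y = 3, giving min AVC = 23 - 12·3 + 2·3^2 = $5.
With P < min AVC ($3 < $5), every unit sold adds to the loss.
The firm minimizes its loss by shutting down and losing only its fixed cost of $68.

Shut down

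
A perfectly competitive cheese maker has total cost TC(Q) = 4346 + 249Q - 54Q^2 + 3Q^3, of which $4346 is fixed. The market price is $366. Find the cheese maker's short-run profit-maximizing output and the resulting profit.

AVC = 249 - 54Q + 3Q^2; min AVC = $6 at Q = 9. Since P = $366 ≥ min AVC, the firm produces.
MC = 249 - 108Q + 9Q^2. Setting P = MC and taking the root on the rising branch gives Q* = 13.
TR = 366·13 = 4758. TC = 4346 + 702 = 5048. Profit = 4758 − 5048 = -$290.
By producing, the firm covers all variable cost plus $4056 of fixed cost; shutting down would lose the full $4346.

Profit = -$290 at Q = 13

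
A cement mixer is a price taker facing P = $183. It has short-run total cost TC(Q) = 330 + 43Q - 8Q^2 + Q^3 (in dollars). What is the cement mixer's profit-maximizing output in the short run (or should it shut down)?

From TC, MC = TC'(Q) = 43 - 16Q + 3Q^2 and AVC = VC/Q = 43 - 8Q + Q^2.
The AVC parabola has its vertex at Q = 8/2 = 4, where AVC = 43 - 8·4 + 4^2 = $27.
Since P = $183 ≥ min AVC = $27, price covers variable cost and the firm should produce.
P = MC gives -140 - 16Q + 3Q^2 = 0, with roots -14/3 and 10. Take the larger (rising MC): Q* = 10.
Check: AVC at Q = 10 is $63 ≤ P, so revenue covers variable cost.
Profit = P·Q − TC = 183·10 − 960 = $870.

Produce at Q = 10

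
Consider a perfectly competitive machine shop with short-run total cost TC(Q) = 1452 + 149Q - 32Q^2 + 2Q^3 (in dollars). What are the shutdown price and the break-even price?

Shutdown price = min AVC. AVC = 149 - 32Q + 2Q^2, with vertex at Q = 8 and minimum $21.
ATC = 1452/Q + 149 - 32Q + 2Q^2. Setting dATC/dQ = −1452/Q^2 − 32 + 4Q = 0 gives Q = 11 (since 4·11^3 − 32·11^2 = 1452).
min ATC = 1452/11 + 149 − 32·11 + 2·11^2 = $171. That is the break-even price.
Between these two prices the firm operates at a loss; above $171 it earns a profit.

Shutdown price = $21; break-even price = $171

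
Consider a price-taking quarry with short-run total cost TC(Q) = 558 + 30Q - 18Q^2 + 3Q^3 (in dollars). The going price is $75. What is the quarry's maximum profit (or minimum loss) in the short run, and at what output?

AVC = 30 - 18Q + 3Q^2 has its minimum $3 at Q = 3; price $75 clears that bar, so the firm operates.
MC = 30 - 36Q + 9Q^2. Setting P = MC and taking the root on the rising branch gives Q* = 5.
TR = 75·5 = 375. TC = 558 + 75 = 633. Profit = 375 − 633 = -$258.
That loss of $258 beats the $558 the firm would lose by shutting down; producing recovers $300 of fixed cost.

Profit = -$258 at Q = 5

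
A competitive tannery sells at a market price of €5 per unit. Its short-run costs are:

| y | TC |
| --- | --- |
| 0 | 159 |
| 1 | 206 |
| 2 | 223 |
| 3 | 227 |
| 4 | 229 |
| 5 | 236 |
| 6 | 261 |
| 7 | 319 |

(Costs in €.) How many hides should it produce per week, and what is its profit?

Profit at each row (π = 5y − TC): y=0: -159; y=1: -201; y=2: -213; y=3: -212; y=4: -209; y=5: -211; y=6: -231; y=7: -284.
Profit is highest at y = 0. Equivalently, the lowest AVC in the table is 77/5 ≈ €15.40 at y = 5, and P = €5 falls below it — price never covers variable cost, so the firm shuts down and loses only its fixed cost.

y = 0 (shut down); profit = -€159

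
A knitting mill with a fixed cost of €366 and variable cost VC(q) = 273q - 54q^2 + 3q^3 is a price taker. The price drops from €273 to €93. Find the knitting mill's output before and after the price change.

Output falls from 12 to 10

AVC = 273 - 54q + 3q^2, minimized at q = 9 where min AVC = €30. MC = 273 - 108q + 9q^2.
At P = €273 ≥ min AVC, set P = MC on the rising branch: q = 12.
At P = €93 ≥ min AVC, set P = MC: q = 10. The firm stays open but cuts output.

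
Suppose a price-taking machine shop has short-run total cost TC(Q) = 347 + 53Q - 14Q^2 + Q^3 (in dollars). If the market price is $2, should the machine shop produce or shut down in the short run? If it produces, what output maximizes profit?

Variable cost is VC = 53Q - 14Q^2 + Q^3, so AVC = VC/Q = 53 - 14Q + Q^2 and MC = dTC/dQ = 53 - 28Q + 3Q^2.
AVC hits its minimum where MC = AVC, at Q = 7, giving min AVC = 53 - 14·7 + 7^2 = $4.
Since P = $2 < min AVC = $4, price fails to cover variable cost at any output.
The firm minimizes its loss by shutting down and losing only its fixed cost of $347.

Shut down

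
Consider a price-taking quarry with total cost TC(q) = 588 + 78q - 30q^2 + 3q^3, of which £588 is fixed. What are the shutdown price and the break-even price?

AVC = 78 - 30q + 3q^2; minimized at q = 5, giving min AVC = £3. That is the shutdown price.
ATC = 588/q + 78 - 30q + 3q^2. Setting dATC/dq = −588/q^2 − 30 + 6q = 0 gives q = 7 (since 6·7^3 − 30·7^2 = 588).
min ATC = 588/7 + 78 − 30·7 + 3·7^2 = £99. That is the break-even price.
Between these two prices the firm operates at a loss; above £99 it earns a profit.

Shutdown price = £3; break-even price = £99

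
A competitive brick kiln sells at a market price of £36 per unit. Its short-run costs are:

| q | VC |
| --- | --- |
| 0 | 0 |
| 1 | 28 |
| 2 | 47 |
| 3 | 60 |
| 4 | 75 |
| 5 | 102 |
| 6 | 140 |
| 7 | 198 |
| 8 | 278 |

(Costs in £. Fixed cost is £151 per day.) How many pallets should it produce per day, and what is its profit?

q = 5; profit = -£73

Profit at each row (π = 36q − TC): q=0: -151; q=1: -143; q=2: -126; q=3: -103; q=4: -82; q=5: -73; q=6: -75; q=7: -97; q=8: -141.
Profit is maximized at q = 5. AVC there is 102/5 = £20.40 ≤ P, so producing beats shutting down (which would give -£151).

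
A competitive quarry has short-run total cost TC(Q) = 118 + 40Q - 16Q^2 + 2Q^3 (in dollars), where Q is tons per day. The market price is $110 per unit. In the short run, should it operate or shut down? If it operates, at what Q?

Produce at Q = 7

From TC, MC = TC'(Q) = 40 - 32Q + 6Q^2 and AVC = VC/Q = 40 - 16Q + 2Q^2.
The AVC parabola has its vertex at Q = 16/4 = 4, where AVC = 40 - 16·4 + 2·4^2 = $8.
P = $110 exceeds min AVC = $8, so the firm stays open.
Solving P = MC: -70 - 32Q + 6Q^2 = 0 ⇒ Q = -5/3 or 7. On the upward-sloping branch, Q* = 7.
Check: AVC at Q = 7 is $26 ≤ P, so revenue covers variable cost.
Profit = P·Q − TC = 110·7 − 300 = $470.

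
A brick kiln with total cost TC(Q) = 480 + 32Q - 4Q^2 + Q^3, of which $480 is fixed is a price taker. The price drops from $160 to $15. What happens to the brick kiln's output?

AVC = 32 - 4Q + Q^2, minimized at Q = 2 where min AVC = $28. MC = 32 - 8Q + 3Q^2.
With P = $160 above the shutdown price, P = MC gives Q = 8.
At P = $15 < min AVC = $28, price no longer covers variable cost at any output, so the firm shuts down: Q = 0.

Output falls from 8 to 0 (the firm shuts down)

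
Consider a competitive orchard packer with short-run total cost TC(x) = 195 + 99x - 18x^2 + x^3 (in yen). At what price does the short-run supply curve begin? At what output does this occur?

¥18 per unit, at x = 9

Short-run supply begins at min AVC. From VC = 99x - 18x^2 + x^3, AVC = 99 - 18x + x^2.
dAVC/dx = -18 + 2x = 0 gives x = 9. min AVC = 99 - 18·9 + 9^2 = 18.
The firm shuts down for any P below ¥18.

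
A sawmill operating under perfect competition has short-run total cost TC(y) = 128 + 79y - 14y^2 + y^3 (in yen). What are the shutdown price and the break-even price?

Shutdown price = ¥30; break-even price = ¥47

Shutdown price = min AVC. AVC = 79 - 14y + y^2, with vertex at y = 7 and minimum ¥30.
ATC = 128/y + 79 - 14y + y^2. Setting dATC/dy = −128/y^2 − 14 + 2y = 0 gives y = 8 (since 2·8^3 − 14·8^2 = 128).
min ATC = 128/8 + 79 − 14·8 + 8^2 = ¥47. That is the break-even price.
For ¥30 ≤ P < ¥47 the firm produces at a loss; below ¥30 it shuts down.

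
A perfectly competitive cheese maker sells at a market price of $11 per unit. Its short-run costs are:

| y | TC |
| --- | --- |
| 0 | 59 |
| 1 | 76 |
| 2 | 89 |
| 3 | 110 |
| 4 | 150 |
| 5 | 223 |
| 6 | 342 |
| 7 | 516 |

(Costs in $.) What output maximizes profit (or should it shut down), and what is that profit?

y = 0 (shut down); profit = -$59

Compute π = P·y − TC at each output: y=0: -59; y=1: -65; y=2: -67; y=3: -77; y=4: -106; y=5: -168; y=6: -276; y=7: -439.
Profit is highest at y = 0. Equivalently, the lowest AVC in the table is 30/2 ≈ $15 at y = 2, and P = $11 falls below it — price never covers variable cost, so the firm shuts down and loses only its fixed cost.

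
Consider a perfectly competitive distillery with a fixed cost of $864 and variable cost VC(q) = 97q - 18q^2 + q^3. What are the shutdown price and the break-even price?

Shutdown price = $16; break-even price = $97

Shutdown price = min AVC. AVC = 97 - 18q + q^2, with vertex at q = 9 and minimum $16.
ATC = 864/q + 97 - 18q + q^2. Setting dATC/dq = −864/q^2 − 18 + 2q = 0 gives q = 12 (since 2·12^3 − 18·12^2 = 864).
min ATC = 864/12 + 97 − 18·12 + 12^2 = $97. That is the break-even price.
Between these two prices the firm operates at a loss; above $97 it earns a profit.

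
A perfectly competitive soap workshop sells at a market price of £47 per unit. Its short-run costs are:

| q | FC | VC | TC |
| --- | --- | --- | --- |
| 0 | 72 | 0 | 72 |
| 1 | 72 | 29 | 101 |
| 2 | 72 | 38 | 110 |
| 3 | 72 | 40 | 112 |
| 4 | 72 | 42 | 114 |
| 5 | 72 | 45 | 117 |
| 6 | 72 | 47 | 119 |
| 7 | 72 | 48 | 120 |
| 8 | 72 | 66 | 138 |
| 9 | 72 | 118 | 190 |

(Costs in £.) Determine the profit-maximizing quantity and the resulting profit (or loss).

q = 8; profit = £238

Profit at each row (π = 47q − TC): q=0: -72; q=1: -54; q=2: -16; q=3: 29; q=4: 74; q=5: 118; q=6: 163; q=7: 209; q=8: 238; q=9: 233.
Profit is maximized at q = 8. AVC there is 66/8 = £8.25 ≤ P, so producing beats shutting down (which would give -£72).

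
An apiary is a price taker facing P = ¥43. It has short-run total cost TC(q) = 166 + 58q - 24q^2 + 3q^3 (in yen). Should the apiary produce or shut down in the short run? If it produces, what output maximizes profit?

Produce at q = 5

From TC, MC = TC'(q) = 58 - 48q + 9q^2 and AVC = VC/q = 58 - 24q + 3q^2.
AVC hits its minimum where MC = AVC, at q = 4, giving min AVC = 58 - 24·4 + 3·4^2 = ¥10.
Since P = ¥43 ≥ min AVC = ¥10, price covers variable cost and the firm should produce.
Set P = MC: 43 = 58 - 48q + 9q^2 → 15 - 48q + 9q^2 = 0. The roots are q = 1/3 and q = 5; the profit-maximizing output is on the rising part of MC, so q* = 5.
Check: AVC at q = 5 is ¥13 ≤ P, so revenue covers variable cost.
Profit = P·q − TC = 43·5 − 231 = -¥16, a loss, but smaller than the ¥166 fixed cost the firm would lose by shutting down.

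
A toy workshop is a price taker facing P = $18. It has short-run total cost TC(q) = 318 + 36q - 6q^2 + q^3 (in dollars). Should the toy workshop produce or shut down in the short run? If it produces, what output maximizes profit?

Strip out fixed cost: VC = 36q - 6q^2 + q^3. Then AVC = 36 - 6q + q^2 and MC = 36 - 12q + 3q^2.
AVC hits its minimum where MC = AVC, at q = 3, giving min AVC = 36 - 6·3 + 3^2 = $27.
With P < min AVC ($18 < $27), every unit sold adds to the loss.
Shutting down limits the loss to fixed cost, $318.

Shut down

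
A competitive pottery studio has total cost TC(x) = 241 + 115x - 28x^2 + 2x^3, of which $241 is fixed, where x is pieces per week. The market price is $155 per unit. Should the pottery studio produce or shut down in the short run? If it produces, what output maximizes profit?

Strip out fixed cost: VC = 115x - 28x^2 + 2x^3. Then AVC = 115 - 28x + 2x^2 and MC = 115 - 56x + 6x^2.
AVC hits its minimum where MC = AVC, at x = 7, giving min AVC = 115 - 28·7 + 2·7^2 = $17.
Since P = $155 ≥ min AVC = $17, price covers variable cost and the firm should produce.
Set P = MC: 155 = 115 - 56x + 6x^2 → -40 - 56x + 6x^2 = 0. The roots are x = -2/3 and x = 10; the profit-maximizing output is on the rising part of MC, so x* = 10.
Check: AVC at x = 10 is $35 ≤ P, so revenue covers variable cost.
Profit = P·x − TC = 155·10 − 591 = $959.

Produce at x = 10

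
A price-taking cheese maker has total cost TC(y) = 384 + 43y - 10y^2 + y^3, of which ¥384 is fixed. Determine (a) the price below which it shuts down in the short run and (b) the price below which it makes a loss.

AVC = 43 - 10y + y^2; minimized at y = 5, giving min AVC = ¥18. That is the shutdown price.
ATC = 384/y + 43 - 10y + y^2. Setting dATC/dy = −384/y^2 − 10 + 2y = 0 gives y = 8 (since 2·8^3 − 10·8^2 = 384).
min ATC = 384/8 + 43 − 10·8 + 8^2 = ¥75. That is the break-even price.
For ¥18 ≤ P < ¥75 the firm produces at a loss; below ¥18 it shuts down.

Shutdown price = ¥18; break-even price = ¥75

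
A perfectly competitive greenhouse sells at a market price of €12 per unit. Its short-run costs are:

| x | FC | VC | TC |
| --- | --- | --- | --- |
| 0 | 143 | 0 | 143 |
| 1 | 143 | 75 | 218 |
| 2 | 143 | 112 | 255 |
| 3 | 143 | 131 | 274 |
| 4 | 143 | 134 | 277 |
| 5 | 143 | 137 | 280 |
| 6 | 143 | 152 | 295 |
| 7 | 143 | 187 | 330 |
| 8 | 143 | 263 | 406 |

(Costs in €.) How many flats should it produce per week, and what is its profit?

Profit at each row (π = 12x − TC): x=0: -143; x=1: -206; x=2: -231; x=3: -238; x=4: -229; x=5: -220; x=6: -223; x=7: -246; x=8: -310.
Profit is highest at x = 0. Equivalently, the lowest AVC in the table is 152/6 ≈ €25.33 at x = 6, and P = €12 falls below it — price never covers variable cost, so the firm shuts down and loses only its fixed cost.

x = 0 (shut down); profit = -€143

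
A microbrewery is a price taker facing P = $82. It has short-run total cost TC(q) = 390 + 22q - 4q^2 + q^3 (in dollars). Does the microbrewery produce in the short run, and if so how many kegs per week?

Strip out fixed cost: VC = 22q - 4q^2 + q^3. Then AVC = 22 - 4q + q^2 and MC = 22 - 8q + 3q^2.
AVC hits its minimum where MC = AVC, at q = 2, giving min AVC = 22 - 4·2 + 2^2 = $18.
Since P = $82 ≥ min AVC = $18, price covers variable cost and the firm should produce.
P = MC gives -60 - 8q + 3q^2 = 0, with roots -10/3 and 6. Take the larger (rising MC): q* = 6.
Check: AVC at q = 6 is $34 ≤ P, so revenue covers variable cost.
Profit = P·q − TC = 82·6 − 594 = -$102, a loss, but smaller than the $390 fixed cost the firm would lose by shutting down.

Produce at q = 6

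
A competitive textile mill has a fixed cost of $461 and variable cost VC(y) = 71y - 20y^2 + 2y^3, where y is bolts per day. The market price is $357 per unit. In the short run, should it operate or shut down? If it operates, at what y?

From TC, MC = TC'(y) = 71 - 40y + 6y^2 and AVC = VC/y = 71 - 20y + 2y^2.
AVC hits its minimum where MC = AVC, at y = 5, giving min AVC = 71 - 20·5 + 2·5^2 = $21.
Because $357 ≥ $21, revenue can cover variable cost; the firm operates.
Solving P = MC: -286 - 40y + 6y^2 = 0 ⇒ y = -13/3 or 11. On the upward-sloping branch, y* = 11.
Check: AVC at y = 11 is $93 ≤ P, so revenue covers variable cost.
Profit = P·y − TC = 357·11 − 1484 = $2443.

Produce at y = 11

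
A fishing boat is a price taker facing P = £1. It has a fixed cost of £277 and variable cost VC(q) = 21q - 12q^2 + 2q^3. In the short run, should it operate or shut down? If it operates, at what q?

Strip out fixed cost: VC = 21q - 12q^2 + 2q^3. Then AVC = 21 - 12q + 2q^2 and MC = 21 - 24q + 6q^2.
The AVC parabola has its vertex at q = 12/4 = 3, where AVC = 21 - 12·3 + 2·3^2 = £3.
P = £1 lies below min AVC = £3; no output level covers variable cost.
Shutting down limits the loss to fixed cost, £277.

Shut down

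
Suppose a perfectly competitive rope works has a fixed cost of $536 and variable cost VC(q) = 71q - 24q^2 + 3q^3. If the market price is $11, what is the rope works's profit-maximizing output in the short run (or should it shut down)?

From TC, MC = TC'(q) = 71 - 48q + 9q^2 and AVC = VC/q = 71 - 24q + 3q^2.
The AVC parabola has its vertex at q = 24/6 = 4, where AVC = 71 - 24·4 + 3·4^2 = $23.
With P < min AVC ($11 < $23), every unit sold adds to the loss.
The firm minimizes its loss by shutting down and losing only its fixed cost of $536.

Shut down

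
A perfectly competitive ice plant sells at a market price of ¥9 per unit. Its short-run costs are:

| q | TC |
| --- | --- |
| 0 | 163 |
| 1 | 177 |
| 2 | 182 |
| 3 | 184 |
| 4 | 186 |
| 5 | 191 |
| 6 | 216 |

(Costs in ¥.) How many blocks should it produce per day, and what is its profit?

Compute π = P·q − TC at each output: q=0: -163; q=1: -168; q=2: -164; q=3: -157; q=4: -150; q=5: -146; q=6: -162.
Profit is maximized at q = 5. AVC there is 28/5 = ¥5.60 ≤ P, so producing beats shutting down (which would give -¥163).

q = 5; profit = -¥146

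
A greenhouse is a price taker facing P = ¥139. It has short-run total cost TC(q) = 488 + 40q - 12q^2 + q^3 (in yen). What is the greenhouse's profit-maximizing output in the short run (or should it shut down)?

Produce at q = 11

From TC, MC = TC'(q) = 40 - 24q + 3q^2 and AVC = VC/q = 40 - 12q + q^2.
AVC is minimized where dAVC/dq = -12 + 2q = 0, at q = 6; min AVC = 40 - 12·6 + 6^2 = ¥4.
Since P = ¥139 ≥ min AVC = ¥4, price covers variable cost and the firm should produce.
P = MC gives -99 - 24q + 3q^2 = 0, with roots -3 and 11. Take the larger (rising MC): q* = 11.
Check: AVC at q = 11 is ¥29 ≤ P, so revenue covers variable cost.
Profit = P·q − TC = 139·11 − 807 = ¥722.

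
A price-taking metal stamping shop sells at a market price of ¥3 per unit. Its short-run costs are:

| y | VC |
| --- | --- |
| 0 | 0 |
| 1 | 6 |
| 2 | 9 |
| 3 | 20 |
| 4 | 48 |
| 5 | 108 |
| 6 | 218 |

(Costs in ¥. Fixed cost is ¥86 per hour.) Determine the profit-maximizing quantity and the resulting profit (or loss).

y = 0 (shut down); profit = -¥86

Tabulate TR − TC: y=0: -86; y=1: -89; y=2: -89; y=3: -97; y=4: -122; y=5: -179; y=6: -286.
Profit is highest at y = 0. Equivalently, the lowest AVC in the table is 9/2 ≈ ¥4.50 at y = 2, and P = ¥3 falls below it — price never covers variable cost, so the firm shuts down and loses only its fixed cost.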